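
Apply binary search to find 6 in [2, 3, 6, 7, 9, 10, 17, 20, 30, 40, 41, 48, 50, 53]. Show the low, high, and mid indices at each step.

Binary search for 6 in [2, 3, 6, 7, 9, 10, 17, 20, 30, 40, 41, 48, 50, 53]:

lo=0, hi=13, mid=6, arr[mid]=17 -> 17 > 6, search left half
lo=0, hi=5, mid=2, arr[mid]=6 -> Found target at index 2!

Binary search finds 6 at index 2 after 2 comparisons. The search repeatedly halves the search space by comparing with the middle element.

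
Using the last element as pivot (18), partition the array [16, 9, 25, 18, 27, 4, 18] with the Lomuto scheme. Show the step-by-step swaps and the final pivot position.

Lomuto partition with pivot = 18:

Initial array: [16, 9, 25, 18, 27, 4, 18]

arr[0]=16 <= 18: swap with position 0, array becomes [16, 9, 25, 18, 27, 4, 18]
arr[1]=9 <= 18: swap with position 1, array becomes [16, 9, 25, 18, 27, 4, 18]
arr[2]=25 > 18: no swap
arr[3]=18 <= 18: swap with position 2, array becomes [16, 9, 18, 25, 27, 4, 18]
arr[4]=27 > 18: no swap
arr[5]=4 <= 18: swap with position 3, array becomes [16, 9, 18, 4, 27, 25, 18]

Place pivot at position 4: [16, 9, 18, 4, 18, 25, 27]
Pivot position: 4

After partitioning with pivot 18, the array becomes [16, 9, 18, 4, 18, 25, 27]. The pivot is placed at index 4. All elements to the left of the pivot are <= 18, and all elements to the right are > 18.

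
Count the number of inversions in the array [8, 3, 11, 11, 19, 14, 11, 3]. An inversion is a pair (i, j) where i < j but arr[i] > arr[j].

Finding inversions in [8, 3, 11, 11, 19, 14, 11, 3]:

(0, 1): arr[0]=8 > arr[1]=3
(0, 7): arr[0]=8 > arr[7]=3
(2, 7): arr[2]=11 > arr[7]=3
(3, 7): arr[3]=11 > arr[7]=3
(4, 5): arr[4]=19 > arr[5]=14
(4, 6): arr[4]=19 > arr[6]=11
(4, 7): arr[4]=19 > arr[7]=3
(5, 6): arr[5]=14 > arr[6]=11
(5, 7): arr[5]=14 > arr[7]=3
(6, 7): arr[6]=11 > arr[7]=3

Total inversions: 10

The array has 10 inversion(s): (0,1), (0,7), (2,7), (3,7), (4,5), (4,6), (4,7), (5,6), (5,7), (6,7). Each pair (i,j) satisfies i < j and arr[i] > arr[j].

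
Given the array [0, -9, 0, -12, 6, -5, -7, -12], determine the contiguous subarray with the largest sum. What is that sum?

Using Kadane's algorithm on [0, -9, 0, -12, 6, -5, -7, -12]:

Scanning through the array:
Position 1 (value -9): max_ending_here = -9, max_so_far = 0
Position 2 (value 0): max_ending_here = 0, max_so_far = 0
Position 3 (value -12): max_ending_here = -12, max_so_far = 0
Position 4 (value 6): max_ending_here = 6, max_so_far = 6
Position 5 (value -5): max_ending_here = 1, max_so_far = 6
Position 6 (value -7): max_ending_here = -6, max_so_far = 6
Position 7 (value -12): max_ending_here = -12, max_so_far = 6

Maximum subarray: [6]
Maximum sum: 6

The maximum subarray is [6] with sum 6. This subarray runs from index 4 to index 4.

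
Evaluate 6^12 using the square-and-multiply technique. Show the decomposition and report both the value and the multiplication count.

Computing 6^12 by squaring (build up from 6^1; each line after the first costs one multiplication):

6^1 = 6
6^2 = (6^1)^2 = 6^2 = 36
6^3 = 6 * 6^2 = 6 * 36 = 216
6^6 = (6^3)^2 = 216^2 = 46656
6^12 = (6^6)^2 = 46656^2 = 2176782336

Result: 2176782336
Multiplications needed: 4 (4 lines after 6^1)

6^12 = 2176782336. Using exponentiation by squaring, this requires 4 multiplications. The key idea: if the exponent is even, square the half-power; if odd, multiply by the base once.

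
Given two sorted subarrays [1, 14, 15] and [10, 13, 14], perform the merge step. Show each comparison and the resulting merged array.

Merging process:

Compare 1 vs 10: take 1 from left. Merged: [1]
Compare 14 vs 10: take 10 from right. Merged: [1, 10]
Compare 14 vs 13: take 13 from right. Merged: [1, 10, 13]
Compare 14 vs 14: take 14 from left. Merged: [1, 10, 13, 14]
Compare 15 vs 14: take 14 from right. Merged: [1, 10, 13, 14, 14]
Append remaining from left: [15]. Merged: [1, 10, 13, 14, 14, 15]

Final merged array: [1, 10, 13, 14, 14, 15]
Total comparisons: 5

The merged array is [1, 10, 13, 14, 14, 15], requiring 5 comparisons. The merge step runs in O(n) time where n is the total number of elements.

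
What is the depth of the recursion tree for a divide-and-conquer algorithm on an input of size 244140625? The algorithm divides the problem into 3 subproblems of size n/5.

For divide and conquer with division factor 5:

Problem sizes at each level:
Level 0: 244140625
Level 1: 48828125
Level 2: 9765625
Level 3: 1953125
Level 4: 390625
Level 5: 78125
Level 6: 15625
Level 7: 3125
Level 8: 625
Level 9: 125
Level 10: 25
Level 11: 5
Level 12: 1

The root is level 0 and the size-1 base case is level 12 (the tree spans levels 0 through 12, i.e. 13 levels counting the root), so the depth is the number of divisions: log_5(244140625) = 12

The recursion tree depth is log_5(244140625) = 12. At each level, the problem size is divided by 5, so it takes 12 divisions to reduce to a base case of size 1. The algorithm makes 3 recursive calls at each level.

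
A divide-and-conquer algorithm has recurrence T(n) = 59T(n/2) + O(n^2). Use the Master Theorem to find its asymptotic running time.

Master Theorem for T(n) = 59T(n/2) + O(n^2):

a = 59, b = 2, c = 2
log_b(a) = log_2(59) = 5.8826

Case 1: c = 2 < log_2(59) = 5.8826
T(n) = O(n^(log_2 59))

For T(n) = 59T(n/2) + O(n^2): log_2(59) = 5.8826. This is Case 1 of the Master Theorem (c < log_b(a), work dominated by leaves), giving O(n^(log_2 59)).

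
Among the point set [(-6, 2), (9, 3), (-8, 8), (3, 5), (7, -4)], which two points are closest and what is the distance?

Computing all pairwise distances among 5 points:

d((-6, 2), (9, 3)) = 15.0333
d((-6, 2), (-8, 8)) = 6.3246 <-- minimum
d((-6, 2), (3, 5)) = 9.4868
d((-6, 2), (7, -4)) = 14.3178
d((9, 3), (-8, 8)) = 17.72
d((9, 3), (3, 5)) = 6.3246 <-- minimum
d((9, 3), (7, -4)) = 7.2801
d((-8, 8), (3, 5)) = 11.4018
d((-8, 8), (7, -4)) = 19.2094
d((3, 5), (7, -4)) = 9.8489

Minimum distance: 6.3246 (tie among 2 pairs: (-6, 2) and (-8, 8); (9, 3) and (3, 5))

The minimum Euclidean distance is 6.3246. There is a tie: 2 pairs achieve this minimum — (-6, 2) and (-8, 8); (9, 3) and (3, 5). Any of these is a valid closest pair. For 5 points, brute-force pairwise comparison is shown above. For large n, the divide-and-conquer algorithm (sort by x, recurse on halves, check the dividing strip) achieves O(n log n).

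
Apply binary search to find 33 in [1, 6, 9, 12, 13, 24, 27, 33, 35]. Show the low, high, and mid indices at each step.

Binary search for 33 in [1, 6, 9, 12, 13, 24, 27, 33, 35]:

lo=0, hi=8, mid=4, arr[mid]=13 -> 13 < 33, search right half
lo=5, hi=8, mid=6, arr[mid]=27 -> 27 < 33, search right half
lo=7, hi=8, mid=7, arr[mid]=33 -> Found target at index 7!

Binary search finds 33 at index 7 after 3 comparisons. The search repeatedly halves the search space by comparing with the middle element.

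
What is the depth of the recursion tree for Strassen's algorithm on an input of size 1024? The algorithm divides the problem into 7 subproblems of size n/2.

For divide and conquer with division factor 2:

Problem sizes at each level:
Level 0: 1024
Level 1: 512
Level 2: 256
Level 3: 128
Level 4: 64
Level 5: 32
Level 6: 16
Level 7: 8
Level 8: 4
Level 9: 2
Level 10: 1

The root is level 0 and the size-1 base case is level 10 (the tree spans levels 0 through 10, i.e. 11 levels counting the root), so the depth is the number of divisions: log_2(1024) = 10

The recursion tree depth is log_2(1024) = 10. At each level, the problem size is divided by 2, so it takes 10 divisions to reduce to a base case of size 1. The algorithm makes 7 recursive calls at each level.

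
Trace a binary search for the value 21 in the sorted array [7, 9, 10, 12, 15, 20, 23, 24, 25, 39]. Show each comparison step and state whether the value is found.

Binary search for 21 in [7, 9, 10, 12, 15, 20, 23, 24, 25, 39]:

lo=0, hi=9, mid=4, arr[mid]=15 -> 15 < 21, search right half
lo=5, hi=9, mid=7, arr[mid]=24 -> 24 > 21, search left half
lo=5, hi=6, mid=5, arr[mid]=20 -> 20 < 21, search right half
lo=6, hi=6, mid=6, arr[mid]=23 -> 23 > 21, search left half
lo=6 > hi=5, target 21 not found

Binary search determines that 21 is not in the array after 4 comparisons. The search space was exhausted without finding the target.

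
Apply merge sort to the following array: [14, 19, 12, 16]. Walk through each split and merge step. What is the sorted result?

Merge sort trace:

Split: [14, 19, 12, 16] -> [14, 19] and [12, 16]
  Split: [14, 19] -> [14] and [19]
  Merge: [14] + [19] -> [14, 19]
  Split: [12, 16] -> [12] and [16]
  Merge: [12] + [16] -> [12, 16]
Merge: [14, 19] + [12, 16] -> [12, 14, 16, 19]

Final sorted array: [12, 14, 16, 19]

The merge sort proceeds by recursively splitting the array and merging sorted halves.
After all merges, the sorted array is [12, 14, 16, 19].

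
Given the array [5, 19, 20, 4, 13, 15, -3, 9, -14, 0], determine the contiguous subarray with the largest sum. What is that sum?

Using Kadane's algorithm on [5, 19, 20, 4, 13, 15, -3, 9, -14, 0]:

Scanning through the array:
Position 1 (value 19): max_ending_here = 24, max_so_far = 24
Position 2 (value 20): max_ending_here = 44, max_so_far = 44
Position 3 (value 4): max_ending_here = 48, max_so_far = 48
Position 4 (value 13): max_ending_here = 61, max_so_far = 61
Position 5 (value 15): max_ending_here = 76, max_so_far = 76
Position 6 (value -3): max_ending_here = 73, max_so_far = 76
Position 7 (value 9): max_ending_here = 82, max_so_far = 82
Position 8 (value -14): max_ending_here = 68, max_so_far = 82
Position 9 (value 0): max_ending_here = 68, max_so_far = 82

Maximum subarray: [5, 19, 20, 4, 13, 15, -3, 9]
Maximum sum: 82

The maximum subarray is [5, 19, 20, 4, 13, 15, -3, 9] with sum 82. This subarray runs from index 0 to index 7.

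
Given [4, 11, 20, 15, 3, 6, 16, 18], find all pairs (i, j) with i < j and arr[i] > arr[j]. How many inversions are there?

Finding inversions in [4, 11, 20, 15, 3, 6, 16, 18]:

(0, 4): arr[0]=4 > arr[4]=3
(1, 4): arr[1]=11 > arr[4]=3
(1, 5): arr[1]=11 > arr[5]=6
(2, 3): arr[2]=20 > arr[3]=15
(2, 4): arr[2]=20 > arr[4]=3
(2, 5): arr[2]=20 > arr[5]=6
(2, 6): arr[2]=20 > arr[6]=16
(2, 7): arr[2]=20 > arr[7]=18
(3, 4): arr[3]=15 > arr[4]=3
(3, 5): arr[3]=15 > arr[5]=6

Total inversions: 10

The array has 10 inversion(s): (0,4), (1,4), (1,5), (2,3), (2,4), (2,5), (2,6), (2,7), (3,4), (3,5). Each pair (i,j) satisfies i < j and arr[i] > arr[j].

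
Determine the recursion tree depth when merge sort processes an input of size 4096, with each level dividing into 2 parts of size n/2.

For divide and conquer with division factor 2:

Problem sizes at each level:
Level 0: 4096
Level 1: 2048
Level 2: 1024
Level 3: 512
Level 4: 256
Level 5: 128
Level 6: 64
Level 7: 32
Level 8: 16
Level 9: 8
Level 10: 4
Level 11: 2
Level 12: 1

The root is level 0 and the size-1 base case is level 12 (the tree spans levels 0 through 12, i.e. 13 levels counting the root), so the depth is the number of divisions: log_2(4096) = 12

The recursion tree depth is log_2(4096) = 12. At each level, the problem size is divided by 2, so it takes 12 divisions to reduce to a base case of size 1. The algorithm makes 2 recursive calls at each level.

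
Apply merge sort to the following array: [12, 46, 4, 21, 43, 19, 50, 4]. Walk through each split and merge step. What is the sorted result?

Merge sort trace:

Split: [12, 46, 4, 21, 43, 19, 50, 4] -> [12, 46, 4, 21] and [43, 19, 50, 4]
  Split: [12, 46, 4, 21] -> [12, 46] and [4, 21]
    Split: [12, 46] -> [12] and [46]
    Merge: [12] + [46] -> [12, 46]
    Split: [4, 21] -> [4] and [21]
    Merge: [4] + [21] -> [4, 21]
  Merge: [12, 46] + [4, 21] -> [4, 12, 21, 46]
  Split: [43, 19, 50, 4] -> [43, 19] and [50, 4]
    Split: [43, 19] -> [43] and [19]
    Merge: [43] + [19] -> [19, 43]
    Split: [50, 4] -> [50] and [4]
    Merge: [50] + [4] -> [4, 50]
  Merge: [19, 43] + [4, 50] -> [4, 19, 43, 50]
Merge: [4, 12, 21, 46] + [4, 19, 43, 50] -> [4, 4, 12, 19, 21, 43, 46, 50]

Final sorted array: [4, 4, 12, 19, 21, 43, 46, 50]

The merge sort proceeds by recursively splitting the array and merging sorted halves.
After all merges, the sorted array is [4, 4, 12, 19, 21, 43, 46, 50].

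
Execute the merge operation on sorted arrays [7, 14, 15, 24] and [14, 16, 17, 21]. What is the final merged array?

Merging process:

Compare 7 vs 14: take 7 from left. Merged: [7]
Compare 14 vs 14: take 14 from left. Merged: [7, 14]
Compare 15 vs 14: take 14 from right. Merged: [7, 14, 14]
Compare 15 vs 16: take 15 from left. Merged: [7, 14, 14, 15]
Compare 24 vs 16: take 16 from right. Merged: [7, 14, 14, 15, 16]
Compare 24 vs 17: take 17 from right. Merged: [7, 14, 14, 15, 16, 17]
Compare 24 vs 21: take 21 from right. Merged: [7, 14, 14, 15, 16, 17, 21]
Append remaining from left: [24]. Merged: [7, 14, 14, 15, 16, 17, 21, 24]

Final merged array: [7, 14, 14, 15, 16, 17, 21, 24]
Total comparisons: 7

The merged array is [7, 14, 14, 15, 16, 17, 21, 24], requiring 7 comparisons. The merge step runs in O(n) time where n is the total number of elements.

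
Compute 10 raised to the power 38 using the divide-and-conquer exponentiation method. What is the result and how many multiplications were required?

Computing 10^38 by squaring (build up from 10^1; each line after the first costs one multiplication):

10^1 = 10
10^2 = (10^1)^2 = 10^2 = 100
10^4 = (10^2)^2 = 100^2 = 10000
10^8 = (10^4)^2 = 10000^2 = 100000000
10^9 = 10 * 10^8 = 10 * 100000000 = 1000000000
10^18 = (10^9)^2 = 1000000000^2 = 1000000000000000000
10^19 = 10 * 10^18 = 10 * 1000000000000000000 = 10000000000000000000
10^38 = (10^19)^2 = 10000000000000000000^2 = 100000000000000000000000000000000000000

Result: 100000000000000000000000000000000000000
Multiplications needed: 7 (7 lines after 10^1)

10^38 = 100000000000000000000000000000000000000. Using exponentiation by squaring, this requires 7 multiplications. The key idea: if the exponent is even, square the half-power; if odd, multiply by the base once.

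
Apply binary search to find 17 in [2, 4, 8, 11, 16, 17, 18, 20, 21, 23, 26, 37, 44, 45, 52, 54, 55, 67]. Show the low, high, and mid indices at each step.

Binary search for 17 in [2, 4, 8, 11, 16, 17, 18, 20, 21, 23, 26, 37, 44, 45, 52, 54, 55, 67]:

lo=0, hi=17, mid=8, arr[mid]=21 -> 21 > 17, search left half
lo=0, hi=7, mid=3, arr[mid]=11 -> 11 < 17, search right half
lo=4, hi=7, mid=5, arr[mid]=17 -> Found target at index 5!

Binary search finds 17 at index 5 after 3 comparisons. The search repeatedly halves the search space by comparing with the middle element.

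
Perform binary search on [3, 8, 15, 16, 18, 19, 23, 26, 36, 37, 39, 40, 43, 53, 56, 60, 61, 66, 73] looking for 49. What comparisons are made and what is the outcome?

Binary search for 49 in [3, 8, 15, 16, 18, 19, 23, 26, 36, 37, 39, 40, 43, 53, 56, 60, 61, 66, 73]:

lo=0, hi=18, mid=9, arr[mid]=37 -> 37 < 49, search right half
lo=10, hi=18, mid=14, arr[mid]=56 -> 56 > 49, search left half
lo=10, hi=13, mid=11, arr[mid]=40 -> 40 < 49, search right half
lo=12, hi=13, mid=12, arr[mid]=43 -> 43 < 49, search right half
lo=13, hi=13, mid=13, arr[mid]=53 -> 53 > 49, search left half
lo=13 > hi=12, target 49 not found

Binary search determines that 49 is not in the array after 5 comparisons. The search space was exhausted without finding the target.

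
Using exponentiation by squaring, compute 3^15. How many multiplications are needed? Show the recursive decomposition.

Computing 3^15 by squaring (build up from 3^1; each line after the first costs one multiplication):

3^1 = 3
3^2 = (3^1)^2 = 3^2 = 9
3^3 = 3 * 3^2 = 3 * 9 = 27
3^6 = (3^3)^2 = 27^2 = 729
3^7 = 3 * 3^6 = 3 * 729 = 2187
3^14 = (3^7)^2 = 2187^2 = 4782969
3^15 = 3 * 3^14 = 3 * 4782969 = 14348907

Result: 14348907
Multiplications needed: 6 (6 lines after 3^1)

3^15 = 14348907. Using exponentiation by squaring, this requires 6 multiplications. The key idea: if the exponent is even, square the half-power; if odd, multiply by the base once.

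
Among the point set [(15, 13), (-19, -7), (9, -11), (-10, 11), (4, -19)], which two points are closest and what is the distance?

Computing all pairwise distances among 5 points:

d((15, 13), (-19, -7)) = 39.4462
d((15, 13), (9, -11)) = 24.7386
d((15, 13), (-10, 11)) = 25.0799
d((15, 13), (4, -19)) = 33.8378
d((-19, -7), (9, -11)) = 28.2843
d((-19, -7), (-10, 11)) = 20.1246
d((-19, -7), (4, -19)) = 25.9422
d((9, -11), (-10, 11)) = 29.0689
d((9, -11), (4, -19)) = 9.434 <-- minimum
d((-10, 11), (4, -19)) = 33.1059

Closest pair: (9, -11) and (4, -19) with distance 9.434

The closest pair is (9, -11) and (4, -19) with Euclidean distance 9.434. For 5 points, brute-force pairwise comparison is shown above. For large n, the divide-and-conquer algorithm (sort by x, recurse on halves, check the dividing strip) achieves O(n log n).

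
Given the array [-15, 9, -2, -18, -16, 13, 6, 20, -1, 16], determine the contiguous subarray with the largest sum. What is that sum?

Using Kadane's algorithm on [-15, 9, -2, -18, -16, 13, 6, 20, -1, 16]:

Scanning through the array:
Position 1 (value 9): max_ending_here = 9, max_so_far = 9
Position 2 (value -2): max_ending_here = 7, max_so_far = 9
Position 3 (value -18): max_ending_here = -11, max_so_far = 9
Position 4 (value -16): max_ending_here = -16, max_so_far = 9
Position 5 (value 13): max_ending_here = 13, max_so_far = 13
Position 6 (value 6): max_ending_here = 19, max_so_far = 19
Position 7 (value 20): max_ending_here = 39, max_so_far = 39
Position 8 (value -1): max_ending_here = 38, max_so_far = 39
Position 9 (value 16): max_ending_here = 54, max_so_far = 54

Maximum subarray: [13, 6, 20, -1, 16]
Maximum sum: 54

The maximum subarray is [13, 6, 20, -1, 16] with sum 54. This subarray runs from index 5 to index 9.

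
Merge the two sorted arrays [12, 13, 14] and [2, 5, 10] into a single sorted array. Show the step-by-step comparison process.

Merging process:

Compare 12 vs 2: take 2 from right. Merged: [2]
Compare 12 vs 5: take 5 from right. Merged: [2, 5]
Compare 12 vs 10: take 10 from right. Merged: [2, 5, 10]
Append remaining from left: [12, 13, 14]. Merged: [2, 5, 10, 12, 13, 14]

Final merged array: [2, 5, 10, 12, 13, 14]
Total comparisons: 3

The merged array is [2, 5, 10, 12, 13, 14], requiring 3 comparisons. The merge step runs in O(n) time where n is the total number of elements.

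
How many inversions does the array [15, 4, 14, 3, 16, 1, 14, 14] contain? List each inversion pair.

Finding inversions in [15, 4, 14, 3, 16, 1, 14, 14]:

(0, 1): arr[0]=15 > arr[1]=4
(0, 2): arr[0]=15 > arr[2]=14
(0, 3): arr[0]=15 > arr[3]=3
(0, 5): arr[0]=15 > arr[5]=1
(0, 6): arr[0]=15 > arr[6]=14
(0, 7): arr[0]=15 > arr[7]=14
(1, 3): arr[1]=4 > arr[3]=3
(1, 5): arr[1]=4 > arr[5]=1
(2, 3): arr[2]=14 > arr[3]=3
(2, 5): arr[2]=14 > arr[5]=1
(3, 5): arr[3]=3 > arr[5]=1
(4, 5): arr[4]=16 > arr[5]=1
(4, 6): arr[4]=16 > arr[6]=14
(4, 7): arr[4]=16 > arr[7]=14

Total inversions: 14

The array has 14 inversion(s): (0,1), (0,2), (0,3), (0,5), (0,6), (0,7), (1,3), (1,5), (2,3), (2,5), (3,5), (4,5), (4,6), (4,7). Each pair (i,j) satisfies i < j and arr[i] > arr[j].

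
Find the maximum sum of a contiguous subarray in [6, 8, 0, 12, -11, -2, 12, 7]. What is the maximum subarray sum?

Using Kadane's algorithm on [6, 8, 0, 12, -11, -2, 12, 7]:

Scanning through the array:
Position 1 (value 8): max_ending_here = 14, max_so_far = 14
Position 2 (value 0): max_ending_here = 14, max_so_far = 14
Position 3 (value 12): max_ending_here = 26, max_so_far = 26
Position 4 (value -11): max_ending_here = 15, max_so_far = 26
Position 5 (value -2): max_ending_here = 13, max_so_far = 26
Position 6 (value 12): max_ending_here = 25, max_so_far = 26
Position 7 (value 7): max_ending_here = 32, max_so_far = 32

Maximum subarray: [6, 8, 0, 12, -11, -2, 12, 7]
Maximum sum: 32

The maximum subarray is [6, 8, 0, 12, -11, -2, 12, 7] with sum 32. This subarray runs from index 0 to index 7.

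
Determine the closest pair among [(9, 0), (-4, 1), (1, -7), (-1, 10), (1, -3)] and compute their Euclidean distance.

Computing all pairwise distances among 5 points:

d((9, 0), (-4, 1)) = 13.0384
d((9, 0), (1, -7)) = 10.6301
d((9, 0), (-1, 10)) = 14.1421
d((9, 0), (1, -3)) = 8.544
d((-4, 1), (1, -7)) = 9.434
d((-4, 1), (-1, 10)) = 9.4868
d((-4, 1), (1, -3)) = 6.4031
d((1, -7), (-1, 10)) = 17.1172
d((1, -7), (1, -3)) = 4.0 <-- minimum
d((-1, 10), (1, -3)) = 13.1529

Closest pair: (1, -7) and (1, -3) with distance 4.0

The closest pair is (1, -7) and (1, -3) with Euclidean distance 4.0. For 5 points, brute-force pairwise comparison is shown above. For large n, the divide-and-conquer algorithm (sort by x, recurse on halves, check the dividing strip) achieves O(n log n).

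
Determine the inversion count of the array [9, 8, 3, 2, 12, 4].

Finding inversions in [9, 8, 3, 2, 12, 4]:

(0, 1): arr[0]=9 > arr[1]=8
(0, 2): arr[0]=9 > arr[2]=3
(0, 3): arr[0]=9 > arr[3]=2
(0, 5): arr[0]=9 > arr[5]=4
(1, 2): arr[1]=8 > arr[2]=3
(1, 3): arr[1]=8 > arr[3]=2
(1, 5): arr[1]=8 > arr[5]=4
(2, 3): arr[2]=3 > arr[3]=2
(4, 5): arr[4]=12 > arr[5]=4

Total inversions: 9

The array has 9 inversion(s): (0,1), (0,2), (0,3), (0,5), (1,2), (1,3), (1,5), (2,3), (4,5). Each pair (i,j) satisfies i < j and arr[i] > arr[j].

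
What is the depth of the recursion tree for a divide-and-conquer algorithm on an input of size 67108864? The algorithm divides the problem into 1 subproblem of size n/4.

For divide and conquer with division factor 4:

Problem sizes at each level:
Level 0: 67108864
Level 1: 16777216
Level 2: 4194304
Level 3: 1048576
Level 4: 262144
Level 5: 65536
Level 6: 16384
Level 7: 4096
Level 8: 1024
Level 9: 256
Level 10: 64
Level 11: 16
Level 12: 4
Level 13: 1

The root is level 0 and the size-1 base case is level 13 (the tree spans levels 0 through 13, i.e. 14 levels counting the root), so the depth is the number of divisions: log_4(67108864) = 13

The recursion tree depth is log_4(67108864) = 13. At each level, the problem size is divided by 4, so it takes 13 divisions to reduce to a base case of size 1. The algorithm makes 1 recursive call at each level.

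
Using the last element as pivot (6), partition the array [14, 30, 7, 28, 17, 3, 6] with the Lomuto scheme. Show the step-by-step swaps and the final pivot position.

Lomuto partition with pivot = 6:

Initial array: [14, 30, 7, 28, 17, 3, 6]

arr[0]=14 > 6: no swap
arr[1]=30 > 6: no swap
arr[2]=7 > 6: no swap
arr[3]=28 > 6: no swap
arr[4]=17 > 6: no swap
arr[5]=3 <= 6: swap with position 0, array becomes [3, 30, 7, 28, 17, 14, 6]

Place pivot at position 1: [3, 6, 7, 28, 17, 14, 30]
Pivot position: 1

After partitioning with pivot 6, the array becomes [3, 6, 7, 28, 17, 14, 30]. The pivot is placed at index 1. All elements to the left of the pivot are <= 6, and all elements to the right are > 6.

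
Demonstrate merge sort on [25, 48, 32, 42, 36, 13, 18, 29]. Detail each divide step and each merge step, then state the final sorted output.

Merge sort trace:

Split: [25, 48, 32, 42, 36, 13, 18, 29] -> [25, 48, 32, 42] and [36, 13, 18, 29]
  Split: [25, 48, 32, 42] -> [25, 48] and [32, 42]
    Split: [25, 48] -> [25] and [48]
    Merge: [25] + [48] -> [25, 48]
    Split: [32, 42] -> [32] and [42]
    Merge: [32] + [42] -> [32, 42]
  Merge: [25, 48] + [32, 42] -> [25, 32, 42, 48]
  Split: [36, 13, 18, 29] -> [36, 13] and [18, 29]
    Split: [36, 13] -> [36] and [13]
    Merge: [36] + [13] -> [13, 36]
    Split: [18, 29] -> [18] and [29]
    Merge: [18] + [29] -> [18, 29]
  Merge: [13, 36] + [18, 29] -> [13, 18, 29, 36]
Merge: [25, 32, 42, 48] + [13, 18, 29, 36] -> [13, 18, 25, 29, 32, 36, 42, 48]

Final sorted array: [13, 18, 25, 29, 32, 36, 42, 48]

The merge sort proceeds by recursively splitting the array and merging sorted halves.
After all merges, the sorted array is [13, 18, 25, 29, 32, 36, 42, 48].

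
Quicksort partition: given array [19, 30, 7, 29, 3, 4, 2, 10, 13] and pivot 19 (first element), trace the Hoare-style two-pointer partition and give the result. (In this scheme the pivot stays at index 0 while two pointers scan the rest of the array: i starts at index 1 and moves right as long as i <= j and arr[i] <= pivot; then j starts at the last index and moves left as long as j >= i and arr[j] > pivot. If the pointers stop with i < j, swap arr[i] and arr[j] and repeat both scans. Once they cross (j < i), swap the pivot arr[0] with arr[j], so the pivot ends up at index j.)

Hoare-style two-pointer partition with pivot = 19:

Initial array: [19, 30, 7, 29, 3, 4, 2, 10, 13]

Pointers start at i = 1, j = 8.
i stops at index 1 (arr[1]=30 > 19), j stops at index 8 (arr[8]=13 <= 19): swap arr[1] and arr[8], array becomes [19, 13, 7, 29, 3, 4, 2, 10, 30]
i stops at index 3 (arr[3]=29 > 19), j stops at index 7 (arr[7]=10 <= 19): swap arr[3] and arr[7], array becomes [19, 13, 7, 10, 3, 4, 2, 29, 30]
i ends at 7, j ends at 6: the pointers have crossed (j < i), so scanning stops.

Swap pivot arr[0] with arr[6] to place pivot at position 6: [2, 13, 7, 10, 3, 4, 19, 29, 30]
Pivot position: 6

After partitioning with pivot 19, the array becomes [2, 13, 7, 10, 3, 4, 19, 29, 30]. The pivot is placed at index 6. All elements to the left of the pivot are <= 19, and all elements to the right are > 19.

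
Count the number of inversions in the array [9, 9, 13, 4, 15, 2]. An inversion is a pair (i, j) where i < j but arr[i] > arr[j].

Finding inversions in [9, 9, 13, 4, 15, 2]:

(0, 3): arr[0]=9 > arr[3]=4
(0, 5): arr[0]=9 > arr[5]=2
(1, 3): arr[1]=9 > arr[3]=4
(1, 5): arr[1]=9 > arr[5]=2
(2, 3): arr[2]=13 > arr[3]=4
(2, 5): arr[2]=13 > arr[5]=2
(3, 5): arr[3]=4 > arr[5]=2
(4, 5): arr[4]=15 > arr[5]=2

Total inversions: 8

The array has 8 inversion(s): (0,3), (0,5), (1,3), (1,5), (2,3), (2,5), (3,5), (4,5). Each pair (i,j) satisfies i < j and arr[i] > arr[j].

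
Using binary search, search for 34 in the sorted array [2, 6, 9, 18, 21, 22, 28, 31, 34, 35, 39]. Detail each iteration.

Binary search for 34 in [2, 6, 9, 18, 21, 22, 28, 31, 34, 35, 39]:

lo=0, hi=10, mid=5, arr[mid]=22 -> 22 < 34, search right half
lo=6, hi=10, mid=8, arr[mid]=34 -> Found target at index 8!

Binary search finds 34 at index 8 after 2 comparisons. The search repeatedly halves the search space by comparing with the middle element.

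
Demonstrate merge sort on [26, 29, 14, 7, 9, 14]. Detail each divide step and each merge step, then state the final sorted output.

Merge sort trace:

Split: [26, 29, 14, 7, 9, 14] -> [26, 29, 14] and [7, 9, 14]
  Split: [26, 29, 14] -> [26] and [29, 14]
    Split: [29, 14] -> [29] and [14]
    Merge: [29] + [14] -> [14, 29]
  Merge: [26] + [14, 29] -> [14, 26, 29]
  Split: [7, 9, 14] -> [7] and [9, 14]
    Split: [9, 14] -> [9] and [14]
    Merge: [9] + [14] -> [9, 14]
  Merge: [7] + [9, 14] -> [7, 9, 14]
Merge: [14, 26, 29] + [7, 9, 14] -> [7, 9, 14, 14, 26, 29]

Final sorted array: [7, 9, 14, 14, 26, 29]

The merge sort proceeds by recursively splitting the array and merging sorted halves.
After all merges, the sorted array is [7, 9, 14, 14, 26, 29].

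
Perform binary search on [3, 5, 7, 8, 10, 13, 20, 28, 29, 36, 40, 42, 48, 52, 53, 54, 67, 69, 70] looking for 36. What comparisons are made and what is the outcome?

Binary search for 36 in [3, 5, 7, 8, 10, 13, 20, 28, 29, 36, 40, 42, 48, 52, 53, 54, 67, 69, 70]:

lo=0, hi=18, mid=9, arr[mid]=36 -> Found target at index 9!

Binary search finds 36 at index 9 after 1 comparisons. The search repeatedly halves the search space by comparing with the middle element.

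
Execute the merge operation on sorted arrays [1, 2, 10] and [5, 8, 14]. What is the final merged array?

Merging process:

Compare 1 vs 5: take 1 from left. Merged: [1]
Compare 2 vs 5: take 2 from left. Merged: [1, 2]
Compare 10 vs 5: take 5 from right. Merged: [1, 2, 5]
Compare 10 vs 8: take 8 from right. Merged: [1, 2, 5, 8]
Compare 10 vs 14: take 10 from left. Merged: [1, 2, 5, 8, 10]
Append remaining from right: [14]. Merged: [1, 2, 5, 8, 10, 14]

Final merged array: [1, 2, 5, 8, 10, 14]
Total comparisons: 5

The merged array is [1, 2, 5, 8, 10, 14], requiring 5 comparisons. The merge step runs in O(n) time where n is the total number of elements.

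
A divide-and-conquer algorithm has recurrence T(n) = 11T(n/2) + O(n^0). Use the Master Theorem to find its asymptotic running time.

Master Theorem for T(n) = 11T(n/2) + O(n^0):

a = 11, b = 2, c = 0
log_b(a) = log_2(11) = 3.4594

Case 1: c = 0 < log_2(11) = 3.4594
T(n) = O(n^(log_2 11))

For T(n) = 11T(n/2) + O(n^0): log_2(11) = 3.4594. This is Case 1 of the Master Theorem (c < log_b(a), work dominated by leaves), giving O(n^(log_2 11)).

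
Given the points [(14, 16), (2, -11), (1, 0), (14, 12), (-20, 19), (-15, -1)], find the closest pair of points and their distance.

Computing all pairwise distances among 6 points:

d((14, 16), (2, -11)) = 29.5466
d((14, 16), (1, 0)) = 20.6155
d((14, 16), (14, 12)) = 4.0 <-- minimum
d((14, 16), (-20, 19)) = 34.1321
d((14, 16), (-15, -1)) = 33.6155
d((2, -11), (1, 0)) = 11.0454
d((2, -11), (14, 12)) = 25.9422
d((2, -11), (-20, 19)) = 37.2022
d((2, -11), (-15, -1)) = 19.7231
d((1, 0), (14, 12)) = 17.6918
d((1, 0), (-20, 19)) = 28.3196
d((1, 0), (-15, -1)) = 16.0312
d((14, 12), (-20, 19)) = 34.7131
d((14, 12), (-15, -1)) = 31.7805
d((-20, 19), (-15, -1)) = 20.6155

Closest pair: (14, 16) and (14, 12) with distance 4.0

The closest pair is (14, 16) and (14, 12) with Euclidean distance 4.0. For 6 points, brute-force pairwise comparison is shown above. For large n, the divide-and-conquer algorithm (sort by x, recurse on halves, check the dividing strip) achieves O(n log n).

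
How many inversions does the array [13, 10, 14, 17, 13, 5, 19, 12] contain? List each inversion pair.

Finding inversions in [13, 10, 14, 17, 13, 5, 19, 12]:

(0, 1): arr[0]=13 > arr[1]=10
(0, 5): arr[0]=13 > arr[5]=5
(0, 7): arr[0]=13 > arr[7]=12
(1, 5): arr[1]=10 > arr[5]=5
(2, 4): arr[2]=14 > arr[4]=13
(2, 5): arr[2]=14 > arr[5]=5
(2, 7): arr[2]=14 > arr[7]=12
(3, 4): arr[3]=17 > arr[4]=13
(3, 5): arr[3]=17 > arr[5]=5
(3, 7): arr[3]=17 > arr[7]=12
(4, 5): arr[4]=13 > arr[5]=5
(4, 7): arr[4]=13 > arr[7]=12
(6, 7): arr[6]=19 > arr[7]=12

Total inversions: 13

The array has 13 inversion(s): (0,1), (0,5), (0,7), (1,5), (2,4), (2,5), (2,7), (3,4), (3,5), (3,7), (4,5), (4,7), (6,7). Each pair (i,j) satisfies i < j and arr[i] > arr[j].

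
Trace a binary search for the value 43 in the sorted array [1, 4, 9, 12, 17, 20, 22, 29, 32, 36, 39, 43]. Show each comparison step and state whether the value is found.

Binary search for 43 in [1, 4, 9, 12, 17, 20, 22, 29, 32, 36, 39, 43]:

lo=0, hi=11, mid=5, arr[mid]=20 -> 20 < 43, search right half
lo=6, hi=11, mid=8, arr[mid]=32 -> 32 < 43, search right half
lo=9, hi=11, mid=10, arr[mid]=39 -> 39 < 43, search right half
lo=11, hi=11, mid=11, arr[mid]=43 -> Found target at index 11!

Binary search finds 43 at index 11 after 4 comparisons. The search repeatedly halves the search space by comparing with the middle element.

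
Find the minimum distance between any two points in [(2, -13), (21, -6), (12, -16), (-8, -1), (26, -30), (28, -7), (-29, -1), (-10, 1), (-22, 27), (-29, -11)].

Computing all pairwise distances among 10 points:

d((2, -13), (21, -6)) = 20.2485
d((2, -13), (12, -16)) = 10.4403
d((2, -13), (-8, -1)) = 15.6205
d((2, -13), (26, -30)) = 29.4109
d((2, -13), (28, -7)) = 26.6833
d((2, -13), (-29, -1)) = 33.2415
d((2, -13), (-10, 1)) = 18.4391
d((2, -13), (-22, 27)) = 46.6476
d((2, -13), (-29, -11)) = 31.0644
d((21, -6), (12, -16)) = 13.4536
d((21, -6), (-8, -1)) = 29.4279
d((21, -6), (26, -30)) = 24.5153
d((21, -6), (28, -7)) = 7.0711
d((21, -6), (-29, -1)) = 50.2494
d((21, -6), (-10, 1)) = 31.7805
d((21, -6), (-22, 27)) = 54.2033
d((21, -6), (-29, -11)) = 50.2494
d((12, -16), (-8, -1)) = 25.0
d((12, -16), (26, -30)) = 19.799
d((12, -16), (28, -7)) = 18.3576
d((12, -16), (-29, -1)) = 43.6578
d((12, -16), (-10, 1)) = 27.8029
d((12, -16), (-22, 27)) = 54.8179
d((12, -16), (-29, -11)) = 41.3038
d((-8, -1), (26, -30)) = 44.6878
d((-8, -1), (28, -7)) = 36.4966
d((-8, -1), (-29, -1)) = 21.0
d((-8, -1), (-10, 1)) = 2.8284 <-- minimum
d((-8, -1), (-22, 27)) = 31.305
d((-8, -1), (-29, -11)) = 23.2594
d((26, -30), (28, -7)) = 23.0868
d((26, -30), (-29, -1)) = 62.1772
d((26, -30), (-10, 1)) = 47.5079
d((26, -30), (-22, 27)) = 74.5185
d((26, -30), (-29, -11)) = 58.1893
d((28, -7), (-29, -1)) = 57.3149
d((28, -7), (-10, 1)) = 38.833
d((28, -7), (-22, 27)) = 60.4649
d((28, -7), (-29, -11)) = 57.1402
d((-29, -1), (-10, 1)) = 19.105
d((-29, -1), (-22, 27)) = 28.8617
d((-29, -1), (-29, -11)) = 10.0
d((-10, 1), (-22, 27)) = 28.6356
d((-10, 1), (-29, -11)) = 22.4722
d((-22, 27), (-29, -11)) = 38.6394

Closest pair: (-8, -1) and (-10, 1) with distance 2.8284

The closest pair is (-8, -1) and (-10, 1) with Euclidean distance 2.8284. For 10 points, brute-force pairwise comparison is shown above. For large n, the divide-and-conquer algorithm (sort by x, recurse on halves, check the dividing strip) achieves O(n log n).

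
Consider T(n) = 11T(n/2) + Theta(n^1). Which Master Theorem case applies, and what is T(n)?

Master Theorem for T(n) = 11T(n/2) + O(n^1):

a = 11, b = 2, c = 1
log_b(a) = log_2(11) = 3.4594

Case 1: c = 1 < log_2(11) = 3.4594
T(n) = O(n^(log_2 11))

For T(n) = 11T(n/2) + O(n^1): log_2(11) = 3.4594. This is Case 1 of the Master Theorem (c < log_b(a), work dominated by leaves), giving O(n^(log_2 11)).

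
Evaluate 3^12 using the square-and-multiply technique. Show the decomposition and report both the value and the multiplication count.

Computing 3^12 by squaring (build up from 3^1; each line after the first costs one multiplication):

3^1 = 3
3^2 = (3^1)^2 = 3^2 = 9
3^3 = 3 * 3^2 = 3 * 9 = 27
3^6 = (3^3)^2 = 27^2 = 729
3^12 = (3^6)^2 = 729^2 = 531441

Result: 531441
Multiplications needed: 4 (4 lines after 3^1)

3^12 = 531441. Using exponentiation by squaring, this requires 4 multiplications. The key idea: if the exponent is even, square the half-power; if odd, multiply by the base once.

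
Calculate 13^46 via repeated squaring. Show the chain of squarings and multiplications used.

Computing 13^46 by squaring (build up from 13^1; each line after the first costs one multiplication):

13^1 = 13
13^2 = (13^1)^2 = 13^2 = 169
13^4 = (13^2)^2 = 169^2 = 28561
13^5 = 13 * 13^4 = 13 * 28561 = 371293
13^10 = (13^5)^2 = 371293^2 = 137858491849
13^11 = 13 * 13^10 = 13 * 137858491849 = 1792160394037
13^22 = (13^11)^2 = 1792160394037^2 = 3211838877954855105157369
13^23 = 13 * 13^22 = 13 * 3211838877954855105157369 = 41753905413413116367045797
13^46 = (13^23)^2 = 41753905413413116367045797^2 = 1743388617272249143997555461487119439669521095365209

Result: 1743388617272249143997555461487119439669521095365209
Multiplications needed: 8 (8 lines after 13^1)

13^46 = 1743388617272249143997555461487119439669521095365209. Using exponentiation by squaring, this requires 8 multiplications. The key idea: if the exponent is even, square the half-power; if odd, multiply by the base once.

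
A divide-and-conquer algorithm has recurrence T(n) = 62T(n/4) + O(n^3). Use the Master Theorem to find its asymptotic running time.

Master Theorem for T(n) = 62T(n/4) + O(n^3):

a = 62, b = 4, c = 3
log_b(a) = log_4(62) = 2.9771

Case 3: c = 3 > log_4(62) = 2.9771
T(n) = O(n^3) = O(n^3)

For T(n) = 62T(n/4) + O(n^3): log_4(62) = 2.9771. This is Case 3 of the Master Theorem (c > log_b(a), work dominated by root), giving O(n^3).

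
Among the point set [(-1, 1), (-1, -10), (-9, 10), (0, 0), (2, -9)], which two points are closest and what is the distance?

Computing all pairwise distances among 5 points:

d((-1, 1), (-1, -10)) = 11.0
d((-1, 1), (-9, 10)) = 12.0416
d((-1, 1), (0, 0)) = 1.4142 <-- minimum
d((-1, 1), (2, -9)) = 10.4403
d((-1, -10), (-9, 10)) = 21.5407
d((-1, -10), (0, 0)) = 10.0499
d((-1, -10), (2, -9)) = 3.1623
d((-9, 10), (0, 0)) = 13.4536
d((-9, 10), (2, -9)) = 21.9545
d((0, 0), (2, -9)) = 9.2195

Closest pair: (-1, 1) and (0, 0) with distance 1.4142

The closest pair is (-1, 1) and (0, 0) with Euclidean distance 1.4142. For 5 points, brute-force pairwise comparison is shown above. For large n, the divide-and-conquer algorithm (sort by x, recurse on halves, check the dividing strip) achieves O(n log n).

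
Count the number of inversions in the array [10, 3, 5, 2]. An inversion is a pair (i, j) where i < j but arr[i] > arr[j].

Finding inversions in [10, 3, 5, 2]:

(0, 1): arr[0]=10 > arr[1]=3
(0, 2): arr[0]=10 > arr[2]=5
(0, 3): arr[0]=10 > arr[3]=2
(1, 3): arr[1]=3 > arr[3]=2
(2, 3): arr[2]=5 > arr[3]=2

Total inversions: 5

The array has 5 inversion(s): (0,1), (0,2), (0,3), (1,3), (2,3). Each pair (i,j) satisfies i < j and arr[i] > arr[j].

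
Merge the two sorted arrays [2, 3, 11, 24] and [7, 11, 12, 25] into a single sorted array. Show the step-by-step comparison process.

Merging process:

Compare 2 vs 7: take 2 from left. Merged: [2]
Compare 3 vs 7: take 3 from left. Merged: [2, 3]
Compare 11 vs 7: take 7 from right. Merged: [2, 3, 7]
Compare 11 vs 11: take 11 from left. Merged: [2, 3, 7, 11]
Compare 24 vs 11: take 11 from right. Merged: [2, 3, 7, 11, 11]
Compare 24 vs 12: take 12 from right. Merged: [2, 3, 7, 11, 11, 12]
Compare 24 vs 25: take 24 from left. Merged: [2, 3, 7, 11, 11, 12, 24]
Append remaining from right: [25]. Merged: [2, 3, 7, 11, 11, 12, 24, 25]

Final merged array: [2, 3, 7, 11, 11, 12, 24, 25]
Total comparisons: 7

The merged array is [2, 3, 7, 11, 11, 12, 24, 25], requiring 7 comparisons. The merge step runs in O(n) time where n is the total number of elements.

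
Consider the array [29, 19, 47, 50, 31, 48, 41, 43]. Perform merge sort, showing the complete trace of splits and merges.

Merge sort trace:

Split: [29, 19, 47, 50, 31, 48, 41, 43] -> [29, 19, 47, 50] and [31, 48, 41, 43]
  Split: [29, 19, 47, 50] -> [29, 19] and [47, 50]
    Split: [29, 19] -> [29] and [19]
    Merge: [29] + [19] -> [19, 29]
    Split: [47, 50] -> [47] and [50]
    Merge: [47] + [50] -> [47, 50]
  Merge: [19, 29] + [47, 50] -> [19, 29, 47, 50]
  Split: [31, 48, 41, 43] -> [31, 48] and [41, 43]
    Split: [31, 48] -> [31] and [48]
    Merge: [31] + [48] -> [31, 48]
    Split: [41, 43] -> [41] and [43]
    Merge: [41] + [43] -> [41, 43]
  Merge: [31, 48] + [41, 43] -> [31, 41, 43, 48]
Merge: [19, 29, 47, 50] + [31, 41, 43, 48] -> [19, 29, 31, 41, 43, 47, 48, 50]

Final sorted array: [19, 29, 31, 41, 43, 47, 48, 50]

The merge sort proceeds by recursively splitting the array and merging sorted halves.
After all merges, the sorted array is [19, 29, 31, 41, 43, 47, 48, 50].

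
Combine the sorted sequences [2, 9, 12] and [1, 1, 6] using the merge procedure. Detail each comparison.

Merging process:

Compare 2 vs 1: take 1 from right. Merged: [1]
Compare 2 vs 1: take 1 from right. Merged: [1, 1]
Compare 2 vs 6: take 2 from left. Merged: [1, 1, 2]
Compare 9 vs 6: take 6 from right. Merged: [1, 1, 2, 6]
Append remaining from left: [9, 12]. Merged: [1, 1, 2, 6, 9, 12]

Final merged array: [1, 1, 2, 6, 9, 12]
Total comparisons: 4

The merged array is [1, 1, 2, 6, 9, 12], requiring 4 comparisons. The merge step runs in O(n) time where n is the total number of elements.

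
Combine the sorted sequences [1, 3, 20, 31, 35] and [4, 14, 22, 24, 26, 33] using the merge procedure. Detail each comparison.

Merging process:

Compare 1 vs 4: take 1 from left. Merged: [1]
Compare 3 vs 4: take 3 from left. Merged: [1, 3]
Compare 20 vs 4: take 4 from right. Merged: [1, 3, 4]
Compare 20 vs 14: take 14 from right. Merged: [1, 3, 4, 14]
Compare 20 vs 22: take 20 from left. Merged: [1, 3, 4, 14, 20]
Compare 31 vs 22: take 22 from right. Merged: [1, 3, 4, 14, 20, 22]
Compare 31 vs 24: take 24 from right. Merged: [1, 3, 4, 14, 20, 22, 24]
Compare 31 vs 26: take 26 from right. Merged: [1, 3, 4, 14, 20, 22, 24, 26]
Compare 31 vs 33: take 31 from left. Merged: [1, 3, 4, 14, 20, 22, 24, 26, 31]
Compare 35 vs 33: take 33 from right. Merged: [1, 3, 4, 14, 20, 22, 24, 26, 31, 33]
Append remaining from left: [35]. Merged: [1, 3, 4, 14, 20, 22, 24, 26, 31, 33, 35]

Final merged array: [1, 3, 4, 14, 20, 22, 24, 26, 31, 33, 35]
Total comparisons: 10

The merged array is [1, 3, 4, 14, 20, 22, 24, 26, 31, 33, 35], requiring 10 comparisons. The merge step runs in O(n) time where n is the total number of elements.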